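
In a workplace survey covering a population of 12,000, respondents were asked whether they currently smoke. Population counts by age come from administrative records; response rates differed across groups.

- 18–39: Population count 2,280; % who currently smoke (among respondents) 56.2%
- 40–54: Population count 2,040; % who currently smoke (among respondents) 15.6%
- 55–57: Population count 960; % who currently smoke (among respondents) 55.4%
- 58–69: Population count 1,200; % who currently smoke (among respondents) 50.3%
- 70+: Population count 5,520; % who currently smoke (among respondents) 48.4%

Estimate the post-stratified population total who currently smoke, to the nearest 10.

5,410

Apply each group's respondent rate to its population count:
  18–39: 2,280 × 56.2% = 1281.36
  40–54: 2,040 × 15.6% = 318.24
  55–57: 960 × 55.4% = 531.84
  58–69: 1,200 × 50.3% = 603.6
  70+: 5,520 × 48.4% = 2671.68
Estimated total = 5406.72 → 5,410.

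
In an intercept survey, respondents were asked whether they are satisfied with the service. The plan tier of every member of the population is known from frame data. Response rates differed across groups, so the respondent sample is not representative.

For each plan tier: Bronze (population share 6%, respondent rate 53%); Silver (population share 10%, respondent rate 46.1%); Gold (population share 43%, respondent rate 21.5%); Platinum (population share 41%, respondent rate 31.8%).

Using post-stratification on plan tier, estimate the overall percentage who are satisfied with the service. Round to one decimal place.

Reweight to the known plan tier distribution:
  Bronze: 0.06 × 53 = 3.18
  Silver: 0.1 × 46.1 = 4.61
  Gold: 0.43 × 21.5 = 9.245
  Platinum: 0.41 × 31.8 = 13.038
Post-stratified estimate = 30.073 → 30.1%.

30.1%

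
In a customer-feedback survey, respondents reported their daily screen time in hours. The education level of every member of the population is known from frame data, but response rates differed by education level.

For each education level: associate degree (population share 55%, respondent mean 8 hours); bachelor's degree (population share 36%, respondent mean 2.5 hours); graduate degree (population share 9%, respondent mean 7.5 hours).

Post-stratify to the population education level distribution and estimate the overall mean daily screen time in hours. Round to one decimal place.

Each cell contributes population-share × respondent value:
  associate degree: 0.55 × 8 = 4.4
  bachelor's degree: 0.36 × 2.5 = 0.9
  graduate degree: 0.09 × 7.5 = 0.675
Post-stratified estimate = 5.975 → 6.0.

6.0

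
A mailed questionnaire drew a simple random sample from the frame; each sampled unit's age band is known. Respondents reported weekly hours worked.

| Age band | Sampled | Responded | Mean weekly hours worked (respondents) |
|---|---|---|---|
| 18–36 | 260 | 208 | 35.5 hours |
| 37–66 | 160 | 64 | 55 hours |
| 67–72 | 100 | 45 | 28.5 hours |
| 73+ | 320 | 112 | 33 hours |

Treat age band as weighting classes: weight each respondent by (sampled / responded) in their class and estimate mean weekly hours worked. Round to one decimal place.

37.4

Class response rates: 18–36 208/260 = 80%, 37–66 64/160 = 40%, 67–72 45/100 = 45%, 73+ 112/320 = 35%.
Inverse-response-rate weighting restores each class to its sampled count, so class totals weight by n_sampled:
  18–36: 260 × 35.5 = 9230
  37–66: 160 × 55 = 8800
  67–72: 100 × 28.5 = 2850
  73+: 320 × 33 = 10,560
Adjusted estimate = 31,440 / 840 = 37.4286 → 37.4.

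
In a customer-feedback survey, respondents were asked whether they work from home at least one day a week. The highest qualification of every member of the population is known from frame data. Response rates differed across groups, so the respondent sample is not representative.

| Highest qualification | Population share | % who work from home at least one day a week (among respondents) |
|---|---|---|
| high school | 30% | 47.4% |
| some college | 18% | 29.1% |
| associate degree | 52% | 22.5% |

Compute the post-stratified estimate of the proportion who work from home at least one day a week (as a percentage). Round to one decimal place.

31.2%

Weight each group's respondent value by its population share:
  high school: 0.3 × 47.4 = 14.22
  some college: 0.18 × 29.1 = 5.238
  associate degree: 0.52 × 22.5 = 11.7
Post-stratified estimate = 31.158 → 31.2%.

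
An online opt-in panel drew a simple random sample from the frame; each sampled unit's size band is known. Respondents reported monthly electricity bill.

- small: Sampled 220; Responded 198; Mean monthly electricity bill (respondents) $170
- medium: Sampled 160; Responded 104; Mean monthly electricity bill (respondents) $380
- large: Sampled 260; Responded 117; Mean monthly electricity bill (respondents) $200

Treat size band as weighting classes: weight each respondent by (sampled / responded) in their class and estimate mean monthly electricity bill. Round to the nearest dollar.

Class response rates: small 198/220 = 90%, medium 104/160 = 65%, large 117/260 = 45%.
With weight = n_sampled/n_responded per class, the weighted class total is n_sampled:
  small: 220 × 170 = 37,400
  medium: 160 × 380 = 60,800
  large: 260 × 200 = 52,000
Adjusted estimate = 150,200 / 640 = 234.688 → $235.

$235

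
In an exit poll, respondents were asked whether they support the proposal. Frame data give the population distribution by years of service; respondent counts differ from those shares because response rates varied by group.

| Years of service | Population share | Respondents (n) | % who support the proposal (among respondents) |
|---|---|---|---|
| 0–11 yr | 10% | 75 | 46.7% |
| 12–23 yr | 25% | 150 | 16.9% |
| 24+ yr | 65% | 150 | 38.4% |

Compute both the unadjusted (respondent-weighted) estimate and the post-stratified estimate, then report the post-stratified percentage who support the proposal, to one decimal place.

33.9%

Without adjustment, the pooled respondent share is:
  (75/375)×46.7 + (150/375)×16.9 + (150/375)×38.4 = 31.46%
Post-stratifying to population shares instead:
  0.1×46.7 + 0.25×16.9 + 0.65×38.4 = 33.855%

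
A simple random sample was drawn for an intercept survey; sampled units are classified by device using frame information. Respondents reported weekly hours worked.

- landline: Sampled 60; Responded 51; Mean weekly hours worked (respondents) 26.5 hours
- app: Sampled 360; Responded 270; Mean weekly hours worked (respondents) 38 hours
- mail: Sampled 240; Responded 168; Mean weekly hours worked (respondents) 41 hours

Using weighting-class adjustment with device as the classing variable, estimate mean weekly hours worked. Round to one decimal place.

Class response rates: landline 51/60 = 85%, app 270/360 = 75%, mail 168/240 = 70%.
With weight = n_sampled/n_responded per class, the weighted class total is n_sampled:
  landline: 60 × 26.5 = 1590
  app: 360 × 38 = 13,680
  mail: 240 × 41 = 9840
Adjusted estimate = 25,110 / 660 = 38.0455 → 38.0.

38.0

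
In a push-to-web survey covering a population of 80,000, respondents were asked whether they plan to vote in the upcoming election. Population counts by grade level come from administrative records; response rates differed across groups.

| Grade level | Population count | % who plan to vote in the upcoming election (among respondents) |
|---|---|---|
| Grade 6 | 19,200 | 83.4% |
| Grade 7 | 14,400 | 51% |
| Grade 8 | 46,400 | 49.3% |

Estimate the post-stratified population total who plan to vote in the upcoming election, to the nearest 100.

Apply each group's respondent rate to its population count:
  Grade 6: 19,200 × 83.4% = 16012.8
  Grade 7: 14,400 × 51% = 7344
  Grade 8: 46,400 × 49.3% = 22875.2
Estimated total = 46,232 → 46,200.

46,200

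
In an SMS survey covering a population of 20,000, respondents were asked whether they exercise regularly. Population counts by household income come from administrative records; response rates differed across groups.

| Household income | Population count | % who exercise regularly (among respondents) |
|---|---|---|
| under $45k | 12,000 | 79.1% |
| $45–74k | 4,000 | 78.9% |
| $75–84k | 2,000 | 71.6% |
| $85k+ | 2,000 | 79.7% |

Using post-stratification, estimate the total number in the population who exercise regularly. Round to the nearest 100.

15,700

Estimated count per cell = population count × respondent percentage:
  under $45k: 12,000 × 79.1% = 9492
  $45–74k: 4,000 × 78.9% = 3156
  $75–84k: 2,000 × 71.6% = 1432
  $85k+: 2,000 × 79.7% = 1594
Estimated total = 15,674 → 15,700.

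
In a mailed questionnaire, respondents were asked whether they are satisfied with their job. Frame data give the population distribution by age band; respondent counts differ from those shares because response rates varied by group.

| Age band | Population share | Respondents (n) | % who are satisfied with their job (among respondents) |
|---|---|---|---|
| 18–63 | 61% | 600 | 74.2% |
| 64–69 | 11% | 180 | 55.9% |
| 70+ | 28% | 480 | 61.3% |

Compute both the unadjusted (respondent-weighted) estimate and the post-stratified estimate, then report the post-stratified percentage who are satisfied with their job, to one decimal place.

68.6%

Naive respondent-only estimate (weights = respondent counts):
  (600/1260)×74.2 + (180/1260)×55.9 + (480/1260)×61.3 = 66.6714%
Reweighting by population age band shares:
  0.61×74.2 + 0.11×55.9 + 0.28×61.3 = 68.575%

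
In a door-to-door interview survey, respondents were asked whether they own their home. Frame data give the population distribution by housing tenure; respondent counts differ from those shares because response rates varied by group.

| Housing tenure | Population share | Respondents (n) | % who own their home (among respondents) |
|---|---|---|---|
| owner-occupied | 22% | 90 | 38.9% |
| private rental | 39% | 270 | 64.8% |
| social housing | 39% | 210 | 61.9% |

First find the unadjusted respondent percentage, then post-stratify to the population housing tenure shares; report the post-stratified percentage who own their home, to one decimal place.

58.0%

Unadjusted (pooled respondent) estimate weights by respondent counts:
  (90/570)×38.9 + (270/570)×64.8 + (210/570)×61.9 = 59.6421%
Post-stratified estimate weights by population shares:
  0.22×38.9 + 0.39×64.8 + 0.39×61.9 = 57.971%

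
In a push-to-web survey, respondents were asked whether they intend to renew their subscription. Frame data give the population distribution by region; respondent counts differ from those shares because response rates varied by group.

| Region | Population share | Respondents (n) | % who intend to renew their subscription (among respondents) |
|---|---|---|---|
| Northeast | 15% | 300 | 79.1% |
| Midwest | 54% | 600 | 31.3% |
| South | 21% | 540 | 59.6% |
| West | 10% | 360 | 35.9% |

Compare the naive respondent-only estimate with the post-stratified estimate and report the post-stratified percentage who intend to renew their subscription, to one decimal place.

44.9%

Naive respondent-only estimate (weights = respondent counts):
  (300/1800)×79.1 + (600/1800)×31.3 + (540/1800)×59.6 + (360/1800)×35.9 = 48.6767%
Post-stratified estimate weights by population shares:
  0.15×79.1 + 0.54×31.3 + 0.21×59.6 + 0.1×35.9 = 44.873%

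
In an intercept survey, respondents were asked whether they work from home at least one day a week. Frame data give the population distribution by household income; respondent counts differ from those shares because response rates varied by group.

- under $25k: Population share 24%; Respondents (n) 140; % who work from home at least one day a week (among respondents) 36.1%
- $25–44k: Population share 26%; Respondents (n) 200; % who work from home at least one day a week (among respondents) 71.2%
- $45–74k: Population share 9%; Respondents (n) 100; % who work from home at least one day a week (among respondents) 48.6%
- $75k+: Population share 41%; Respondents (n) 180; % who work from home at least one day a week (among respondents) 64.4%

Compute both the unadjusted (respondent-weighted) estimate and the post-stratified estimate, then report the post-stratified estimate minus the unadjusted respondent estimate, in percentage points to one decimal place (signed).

+0.3 percentage points

Naive respondent-only estimate (weights = respondent counts):
  (140/620)×36.1 + (200/620)×71.2 + (100/620)×48.6 + (180/620)×64.4 = 57.6548%
Post-stratified estimate weights by population shares:
  0.24×36.1 + 0.26×71.2 + 0.09×48.6 + 0.41×64.4 = 57.954%
Difference = 57.954 − 57.6548 = 0.2992 pp.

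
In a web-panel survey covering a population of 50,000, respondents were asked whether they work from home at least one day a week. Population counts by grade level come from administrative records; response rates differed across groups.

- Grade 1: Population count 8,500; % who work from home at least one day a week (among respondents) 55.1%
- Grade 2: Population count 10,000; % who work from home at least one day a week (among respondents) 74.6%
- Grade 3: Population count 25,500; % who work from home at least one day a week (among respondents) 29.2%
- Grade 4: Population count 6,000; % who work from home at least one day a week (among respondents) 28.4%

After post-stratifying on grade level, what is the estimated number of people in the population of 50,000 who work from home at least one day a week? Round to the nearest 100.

Estimated count per cell = population count × respondent percentage:
  Grade 1: 8,500 × 55.1% = 4683.5
  Grade 2: 10,000 × 74.6% = 7460
  Grade 3: 25,500 × 29.2% = 7446
  Grade 4: 6,000 × 28.4% = 1704
Estimated total = 21293.5 → 21,300.

21,300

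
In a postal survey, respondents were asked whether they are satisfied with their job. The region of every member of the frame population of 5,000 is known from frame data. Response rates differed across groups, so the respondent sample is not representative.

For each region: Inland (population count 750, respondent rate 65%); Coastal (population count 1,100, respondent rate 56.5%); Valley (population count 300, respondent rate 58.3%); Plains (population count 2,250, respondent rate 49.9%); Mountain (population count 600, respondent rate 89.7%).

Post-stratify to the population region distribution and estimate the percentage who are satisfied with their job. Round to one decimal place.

58.9%

Reweight to the known region distribution:
  Inland: (750/5,000) × 65 = 9.75
  Coastal: (1,100/5,000) × 56.5 = 12.43
  Valley: (300/5,000) × 58.3 = 3.498
  Plains: (2,250/5,000) × 49.9 = 22.455
  Mountain: (600/5,000) × 89.7 = 10.764
Post-stratified estimate = 58.897 → 58.9%.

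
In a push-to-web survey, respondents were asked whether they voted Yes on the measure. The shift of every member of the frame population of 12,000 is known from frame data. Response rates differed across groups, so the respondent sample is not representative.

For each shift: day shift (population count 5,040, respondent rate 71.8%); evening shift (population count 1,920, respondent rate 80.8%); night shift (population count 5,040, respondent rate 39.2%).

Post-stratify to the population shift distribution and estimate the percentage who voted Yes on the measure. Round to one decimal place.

Each cell contributes population-share × respondent value:
  day shift: (5,040/12,000) × 71.8 = 30.156
  evening shift: (1,920/12,000) × 80.8 = 12.928
  night shift: (5,040/12,000) × 39.2 = 16.464
Post-stratified estimate = 59.548 → 59.5%.

59.5%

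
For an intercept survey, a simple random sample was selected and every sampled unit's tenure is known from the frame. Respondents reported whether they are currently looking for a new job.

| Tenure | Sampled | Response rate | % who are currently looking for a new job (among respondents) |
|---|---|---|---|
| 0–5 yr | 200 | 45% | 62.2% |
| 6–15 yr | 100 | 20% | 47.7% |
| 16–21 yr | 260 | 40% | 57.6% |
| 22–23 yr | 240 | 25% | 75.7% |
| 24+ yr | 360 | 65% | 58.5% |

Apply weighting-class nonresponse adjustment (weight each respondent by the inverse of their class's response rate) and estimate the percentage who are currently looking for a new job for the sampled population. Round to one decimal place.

Inverse-response-rate weighting restores each class to its sampled count, so class totals weight by n_sampled:
  0–5 yr: 200 × 62.2 = 12,440
  6–15 yr: 100 × 47.7 = 4770
  16–21 yr: 260 × 57.6 = 14,976
  22–23 yr: 240 × 75.7 = 18,168
  24+ yr: 360 × 58.5 = 21,060
Adjusted estimate = 71,414 / 1,160 = 61.5638 → 61.6%.

61.6%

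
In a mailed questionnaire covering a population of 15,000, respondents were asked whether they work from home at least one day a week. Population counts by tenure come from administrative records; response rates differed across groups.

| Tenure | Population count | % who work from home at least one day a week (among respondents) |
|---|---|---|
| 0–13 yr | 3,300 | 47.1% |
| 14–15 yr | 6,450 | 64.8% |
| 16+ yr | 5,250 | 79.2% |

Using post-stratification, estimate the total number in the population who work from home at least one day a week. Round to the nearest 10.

9,890

Estimated count per cell = population count × respondent percentage:
  0–13 yr: 3,300 × 47.1% = 1554.3
  14–15 yr: 6,450 × 64.8% = 4179.6
  16+ yr: 5,250 × 79.2% = 4158
Estimated total = 9891.9 → 9,890.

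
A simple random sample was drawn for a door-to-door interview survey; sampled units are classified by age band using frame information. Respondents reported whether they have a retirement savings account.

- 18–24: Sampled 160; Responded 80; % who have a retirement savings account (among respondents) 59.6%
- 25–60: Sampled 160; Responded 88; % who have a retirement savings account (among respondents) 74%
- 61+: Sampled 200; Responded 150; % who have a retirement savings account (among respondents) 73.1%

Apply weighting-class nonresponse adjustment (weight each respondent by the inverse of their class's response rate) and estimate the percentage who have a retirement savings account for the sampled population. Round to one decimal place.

69.2%

Response rates by class: 18–24 80/160 = 50%, 25–60 88/160 = 55%, 61+ 150/200 = 75%.
Weighting each respondent by the inverse class response rate inflates each class back to its sampled size, so the class weight is n_sampled:
  18–24: 160 × 59.6 = 9536
  25–60: 160 × 74 = 11,840
  61+: 200 × 73.1 = 14620
Adjusted estimate = 35,996 / 520 = 69.2231 → 69.2%.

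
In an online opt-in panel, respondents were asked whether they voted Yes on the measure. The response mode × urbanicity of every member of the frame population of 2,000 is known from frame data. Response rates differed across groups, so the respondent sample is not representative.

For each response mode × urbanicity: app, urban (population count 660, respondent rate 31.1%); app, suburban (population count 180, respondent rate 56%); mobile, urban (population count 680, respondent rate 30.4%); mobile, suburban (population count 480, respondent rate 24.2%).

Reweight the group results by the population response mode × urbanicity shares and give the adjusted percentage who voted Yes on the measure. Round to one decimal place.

Reweight to the known response mode × urbanicity distribution:
  app, urban: (660/2,000) × 31.1 = 10.263
  app, suburban: (180/2,000) × 56 = 5.04
  mobile, urban: (680/2,000) × 30.4 = 10.336
  mobile, suburban: (480/2,000) × 24.2 = 5.808
Post-stratified estimate = 31.447 → 31.4%.

31.4%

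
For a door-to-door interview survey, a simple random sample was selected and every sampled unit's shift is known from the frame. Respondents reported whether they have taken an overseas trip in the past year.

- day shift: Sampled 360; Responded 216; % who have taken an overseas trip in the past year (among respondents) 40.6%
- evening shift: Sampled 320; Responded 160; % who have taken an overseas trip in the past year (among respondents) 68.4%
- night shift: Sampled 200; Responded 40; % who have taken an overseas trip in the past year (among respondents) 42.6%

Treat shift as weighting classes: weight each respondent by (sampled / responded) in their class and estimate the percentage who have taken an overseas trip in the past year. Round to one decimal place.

51.2%

Response rates by class: day shift 216/360 = 60%, evening shift 160/320 = 50%, night shift 40/200 = 20%.
With weight = n_sampled/n_responded per class, the weighted class total is n_sampled:
  day shift: 360 × 40.6 = 14,616
  evening shift: 320 × 68.4 = 21,888
  night shift: 200 × 42.6 = 8520
Adjusted estimate = 45,024 / 880 = 51.1636 → 51.2%.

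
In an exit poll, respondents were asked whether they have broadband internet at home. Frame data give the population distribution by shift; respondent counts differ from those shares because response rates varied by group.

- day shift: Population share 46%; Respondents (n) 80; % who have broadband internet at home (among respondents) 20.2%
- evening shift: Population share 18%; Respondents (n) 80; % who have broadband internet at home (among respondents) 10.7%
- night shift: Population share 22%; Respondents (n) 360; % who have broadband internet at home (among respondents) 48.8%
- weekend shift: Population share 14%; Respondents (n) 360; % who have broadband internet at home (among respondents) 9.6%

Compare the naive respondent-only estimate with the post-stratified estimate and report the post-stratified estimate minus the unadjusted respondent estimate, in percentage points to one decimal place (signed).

Without adjustment, the pooled respondent share is:
  (80/880)×20.2 + (80/880)×10.7 + (360/880)×48.8 + (360/880)×9.6 = 26.7%
Reweighting by population shift shares:
  0.46×20.2 + 0.18×10.7 + 0.22×48.8 + 0.14×9.6 = 23.298%
Difference = 23.298 − 26.7 = -3.402 pp.

-3.4 percentage points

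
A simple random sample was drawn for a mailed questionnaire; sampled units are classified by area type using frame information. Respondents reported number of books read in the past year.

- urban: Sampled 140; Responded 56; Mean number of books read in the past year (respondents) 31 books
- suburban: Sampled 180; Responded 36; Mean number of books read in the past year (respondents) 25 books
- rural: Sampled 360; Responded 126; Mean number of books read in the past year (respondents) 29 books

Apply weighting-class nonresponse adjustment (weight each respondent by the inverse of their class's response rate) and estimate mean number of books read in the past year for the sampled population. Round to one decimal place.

Response rates by class: urban 56/140 = 40%, suburban 36/180 = 20%, rural 126/360 = 35%.
Each respondent's weight = sampled/responded in their class; summing within a class gives n_sampled, so:
  urban: 140 × 31 = 4340
  suburban: 180 × 25 = 4500
  rural: 360 × 29 = 10,440
Adjusted estimate = 19,280 / 680 = 28.3529 → 28.4.

28.4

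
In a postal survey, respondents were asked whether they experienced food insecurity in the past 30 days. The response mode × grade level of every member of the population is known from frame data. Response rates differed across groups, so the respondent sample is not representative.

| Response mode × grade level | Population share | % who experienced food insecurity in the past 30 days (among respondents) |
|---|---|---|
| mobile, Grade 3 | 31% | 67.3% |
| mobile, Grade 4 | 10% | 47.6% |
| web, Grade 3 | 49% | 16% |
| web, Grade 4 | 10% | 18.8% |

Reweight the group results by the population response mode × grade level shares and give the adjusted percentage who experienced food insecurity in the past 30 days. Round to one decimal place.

Weight each group's respondent value by its population share:
  mobile, Grade 3: 0.31 × 67.3 = 20.863
  mobile, Grade 4: 0.1 × 47.6 = 4.76
  web, Grade 3: 0.49 × 16 = 7.84
  web, Grade 4: 0.1 × 18.8 = 1.88
Post-stratified estimate = 35.343 → 35.3%.

35.3%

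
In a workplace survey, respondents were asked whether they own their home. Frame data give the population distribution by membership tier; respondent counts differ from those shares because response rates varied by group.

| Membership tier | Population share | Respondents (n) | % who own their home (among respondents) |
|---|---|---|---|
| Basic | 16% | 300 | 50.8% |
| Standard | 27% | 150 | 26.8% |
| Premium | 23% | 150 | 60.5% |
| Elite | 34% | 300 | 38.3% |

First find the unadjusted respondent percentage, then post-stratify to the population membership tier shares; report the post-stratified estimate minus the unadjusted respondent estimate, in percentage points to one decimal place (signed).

Naive respondent-only estimate (weights = respondent counts):
  (300/900)×50.8 + (150/900)×26.8 + (150/900)×60.5 + (300/900)×38.3 = 44.25%
Post-stratifying to population shares instead:
  0.16×50.8 + 0.27×26.8 + 0.23×60.5 + 0.34×38.3 = 42.301%
Difference = 42.301 − 44.25 = -1.949 pp.

-1.9 percentage points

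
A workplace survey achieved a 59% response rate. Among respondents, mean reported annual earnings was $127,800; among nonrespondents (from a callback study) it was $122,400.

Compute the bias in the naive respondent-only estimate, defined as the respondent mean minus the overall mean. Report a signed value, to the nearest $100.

+$2,200

Nonresponse fraction = 1 − 0.59 = 0.41.
Bias = (nonresponse fraction) × (respondent mean − nonrespondent mean)
     = 0.41 × (127,800 − 122,400) = 0.41 × 5400 = 2214.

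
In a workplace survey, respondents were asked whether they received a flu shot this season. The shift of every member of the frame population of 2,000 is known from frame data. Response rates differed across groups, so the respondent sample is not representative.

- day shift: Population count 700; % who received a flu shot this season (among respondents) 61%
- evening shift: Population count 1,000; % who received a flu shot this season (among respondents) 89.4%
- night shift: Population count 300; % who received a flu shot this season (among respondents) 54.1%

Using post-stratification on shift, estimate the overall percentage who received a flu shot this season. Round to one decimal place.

74.2%

Reweight to the known shift distribution:
  day shift: (700/2,000) × 61 = 21.35
  evening shift: (1,000/2,000) × 89.4 = 44.7
  night shift: (300/2,000) × 54.1 = 8.115
Post-stratified estimate = 74.165 → 74.2%.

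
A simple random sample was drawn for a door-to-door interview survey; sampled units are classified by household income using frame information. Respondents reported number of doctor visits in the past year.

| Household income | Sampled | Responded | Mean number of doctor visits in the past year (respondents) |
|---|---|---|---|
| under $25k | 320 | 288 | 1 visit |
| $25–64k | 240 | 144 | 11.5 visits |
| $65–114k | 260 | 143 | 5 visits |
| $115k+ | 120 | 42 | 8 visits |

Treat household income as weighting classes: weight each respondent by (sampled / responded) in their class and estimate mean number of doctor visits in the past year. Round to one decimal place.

Response rates by class: under $25k 288/320 = 90%, $25–64k 144/240 = 60%, $65–114k 143/260 = 55%, $115k+ 42/120 = 35%.
Weighting each respondent by the inverse class response rate inflates each class back to its sampled size, so the class weight is n_sampled:
  under $25k: 320 × 1 = 320
  $25–64k: 240 × 11.5 = 2760
  $65–114k: 260 × 5 = 1300
  $115k+: 120 × 8 = 960
Adjusted estimate = 5340 / 940 = 5.68085 → 5.7.

5.7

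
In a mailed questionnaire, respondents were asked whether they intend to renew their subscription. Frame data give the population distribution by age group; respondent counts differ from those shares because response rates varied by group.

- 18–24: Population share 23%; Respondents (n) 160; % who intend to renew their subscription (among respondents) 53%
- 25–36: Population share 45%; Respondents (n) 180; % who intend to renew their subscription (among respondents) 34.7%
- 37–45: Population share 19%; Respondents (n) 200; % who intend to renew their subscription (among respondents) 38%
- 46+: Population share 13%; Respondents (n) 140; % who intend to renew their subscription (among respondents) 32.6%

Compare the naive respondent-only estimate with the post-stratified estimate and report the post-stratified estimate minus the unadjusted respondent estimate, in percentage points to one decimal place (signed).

Without adjustment, the pooled respondent share is:
  (160/680)×53 + (180/680)×34.7 + (200/680)×38 + (140/680)×32.6 = 39.5441%
Post-stratifying to population shares instead:
  0.23×53 + 0.45×34.7 + 0.19×38 + 0.13×32.6 = 39.263%
Difference = 39.263 − 39.5441 = -0.2811 pp.

-0.3 percentage points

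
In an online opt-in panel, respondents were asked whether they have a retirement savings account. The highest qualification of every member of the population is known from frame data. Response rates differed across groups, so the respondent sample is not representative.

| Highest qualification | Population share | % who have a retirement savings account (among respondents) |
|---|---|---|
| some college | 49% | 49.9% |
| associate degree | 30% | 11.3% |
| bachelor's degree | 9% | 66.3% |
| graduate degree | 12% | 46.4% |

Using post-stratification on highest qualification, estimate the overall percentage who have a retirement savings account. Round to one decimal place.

Reweight to the known highest qualification distribution:
  some college: 0.49 × 49.9 = 24.451
  associate degree: 0.3 × 11.3 = 3.39
  bachelor's degree: 0.09 × 66.3 = 5.967
  graduate degree: 0.12 × 46.4 = 5.568
Post-stratified estimate = 39.376 → 39.4%.

39.4%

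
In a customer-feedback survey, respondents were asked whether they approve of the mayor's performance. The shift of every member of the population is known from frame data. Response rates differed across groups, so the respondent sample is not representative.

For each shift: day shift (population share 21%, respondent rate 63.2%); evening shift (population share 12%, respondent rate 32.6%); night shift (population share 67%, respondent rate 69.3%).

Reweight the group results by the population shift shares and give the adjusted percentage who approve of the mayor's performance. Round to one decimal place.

Reweight to the known shift distribution:
  day shift: 0.21 × 63.2 = 13.272
  evening shift: 0.12 × 32.6 = 3.912
  night shift: 0.67 × 69.3 = 46.431
Post-stratified estimate = 63.615 → 63.6%.

63.6%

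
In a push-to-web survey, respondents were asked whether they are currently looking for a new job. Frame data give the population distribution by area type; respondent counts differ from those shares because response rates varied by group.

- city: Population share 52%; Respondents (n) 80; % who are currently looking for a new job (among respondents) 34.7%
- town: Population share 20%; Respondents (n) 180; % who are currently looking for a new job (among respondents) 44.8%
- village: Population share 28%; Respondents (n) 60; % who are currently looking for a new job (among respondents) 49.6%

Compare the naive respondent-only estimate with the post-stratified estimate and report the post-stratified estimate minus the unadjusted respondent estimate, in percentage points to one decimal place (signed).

Unadjusted (pooled respondent) estimate weights by respondent counts:
  (80/320)×34.7 + (180/320)×44.8 + (60/320)×49.6 = 43.175%
Reweighting by population area type shares:
  0.52×34.7 + 0.2×44.8 + 0.28×49.6 = 40.892%
Difference = 40.892 − 43.175 = -2.283 pp.

-2.3 percentage points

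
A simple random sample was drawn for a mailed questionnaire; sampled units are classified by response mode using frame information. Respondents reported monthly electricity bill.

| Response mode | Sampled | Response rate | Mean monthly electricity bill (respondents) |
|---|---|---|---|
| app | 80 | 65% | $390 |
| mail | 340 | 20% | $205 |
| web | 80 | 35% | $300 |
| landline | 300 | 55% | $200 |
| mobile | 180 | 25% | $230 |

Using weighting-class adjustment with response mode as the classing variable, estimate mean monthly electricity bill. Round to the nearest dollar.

With weight = n_sampled/n_responded per class, the weighted class total is n_sampled:
  app: 80 × 390 = 31,200
  mail: 340 × 205 = 69,700
  web: 80 × 300 = 24,000
  landline: 300 × 200 = 60,000
  mobile: 180 × 230 = 41,400
Adjusted estimate = 226,300 / 980 = 230.918 → $231.

$231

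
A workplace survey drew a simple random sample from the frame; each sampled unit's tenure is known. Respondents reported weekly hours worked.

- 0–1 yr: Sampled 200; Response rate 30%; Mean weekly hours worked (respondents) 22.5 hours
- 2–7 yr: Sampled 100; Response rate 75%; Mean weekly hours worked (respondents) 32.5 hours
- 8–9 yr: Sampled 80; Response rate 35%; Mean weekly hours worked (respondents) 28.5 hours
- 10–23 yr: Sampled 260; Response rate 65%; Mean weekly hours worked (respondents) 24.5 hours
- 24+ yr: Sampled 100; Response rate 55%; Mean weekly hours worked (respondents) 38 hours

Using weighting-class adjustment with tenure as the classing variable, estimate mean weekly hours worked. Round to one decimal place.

Weighting each respondent by the inverse class response rate inflates each class back to its sampled size, so the class weight is n_sampled:
  0–1 yr: 200 × 22.5 = 4500
  2–7 yr: 100 × 32.5 = 3250
  8–9 yr: 80 × 28.5 = 2280
  10–23 yr: 260 × 24.5 = 6370
  24+ yr: 100 × 38 = 3800
Adjusted estimate = 20,200 / 740 = 27.2973 → 27.3.

27.3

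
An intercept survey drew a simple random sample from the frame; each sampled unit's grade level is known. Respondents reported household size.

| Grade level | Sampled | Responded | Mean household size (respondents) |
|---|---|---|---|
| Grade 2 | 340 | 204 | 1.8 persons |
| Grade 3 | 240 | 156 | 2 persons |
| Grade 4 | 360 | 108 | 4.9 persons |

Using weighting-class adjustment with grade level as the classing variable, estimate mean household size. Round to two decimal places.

Class response rates: Grade 2 204/340 = 60%, Grade 3 156/240 = 65%, Grade 4 108/360 = 30%.
Inverse-response-rate weighting restores each class to its sampled count, so class totals weight by n_sampled:
  Grade 2: 340 × 1.8 = 612
  Grade 3: 240 × 2 = 480
  Grade 4: 360 × 4.9 = 1764
Adjusted estimate = 2856 / 940 = 3.0383 → 3.04.

3.04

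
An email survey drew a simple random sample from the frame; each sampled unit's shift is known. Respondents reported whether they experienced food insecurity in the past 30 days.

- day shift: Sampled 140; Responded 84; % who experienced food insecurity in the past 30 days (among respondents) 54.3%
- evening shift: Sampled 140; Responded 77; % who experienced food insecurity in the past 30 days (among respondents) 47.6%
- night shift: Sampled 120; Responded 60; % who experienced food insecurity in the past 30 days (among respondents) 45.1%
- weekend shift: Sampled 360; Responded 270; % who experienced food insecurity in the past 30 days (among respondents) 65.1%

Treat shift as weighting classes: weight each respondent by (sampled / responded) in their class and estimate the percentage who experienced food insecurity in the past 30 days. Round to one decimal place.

Class response rates: day shift 84/140 = 60%, evening shift 77/140 = 55%, night shift 60/120 = 50%, weekend shift 270/360 = 75%.
Inverse-response-rate weighting restores each class to its sampled count, so class totals weight by n_sampled:
  day shift: 140 × 54.3 = 7602
  evening shift: 140 × 47.6 = 6664
  night shift: 120 × 45.1 = 5412
  weekend shift: 360 × 65.1 = 23436
Adjusted estimate = 43,114 / 760 = 56.7289 → 56.7%.

56.7%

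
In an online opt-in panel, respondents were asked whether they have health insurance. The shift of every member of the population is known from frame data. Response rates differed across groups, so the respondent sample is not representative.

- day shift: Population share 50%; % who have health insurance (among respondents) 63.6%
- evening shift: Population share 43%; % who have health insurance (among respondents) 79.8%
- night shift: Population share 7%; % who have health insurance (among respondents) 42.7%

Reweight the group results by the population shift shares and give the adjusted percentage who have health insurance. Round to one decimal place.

69.1%

Post-stratification weights by population share, not respondent share:
  day shift: 0.5 × 63.6 = 31.8
  evening shift: 0.43 × 79.8 = 34.314
  night shift: 0.07 × 42.7 = 2.989
Post-stratified estimate = 69.103 → 69.1%.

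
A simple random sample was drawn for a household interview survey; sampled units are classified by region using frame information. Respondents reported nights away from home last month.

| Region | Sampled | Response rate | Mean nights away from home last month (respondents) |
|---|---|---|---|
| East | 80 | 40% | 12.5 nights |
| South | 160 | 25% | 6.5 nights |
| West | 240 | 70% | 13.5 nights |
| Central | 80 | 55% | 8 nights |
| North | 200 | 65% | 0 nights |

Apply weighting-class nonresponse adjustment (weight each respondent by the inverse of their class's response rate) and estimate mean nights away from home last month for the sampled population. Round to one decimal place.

With weight = n_sampled/n_responded per class, the weighted class total is n_sampled:
  East: 80 × 12.5 = 1000
  South: 160 × 6.5 = 1040
  West: 240 × 13.5 = 3240
  Central: 80 × 8 = 640
  North: 200 × 0 = 0
Adjusted estimate = 5920 / 760 = 7.78947 → 7.8.

7.8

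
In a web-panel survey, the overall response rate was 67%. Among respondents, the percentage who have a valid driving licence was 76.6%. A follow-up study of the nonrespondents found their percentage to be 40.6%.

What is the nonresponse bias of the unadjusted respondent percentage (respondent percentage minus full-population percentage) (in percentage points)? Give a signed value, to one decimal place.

Nonresponse fraction = 1 − 0.67 = 0.33.
Bias = (nonresponse fraction) × (respondent percentage − nonrespondent percentage)
     = 0.33 × (76.6 − 40.6) = 0.33 × 36 = 11.88.

+11.9 percentage points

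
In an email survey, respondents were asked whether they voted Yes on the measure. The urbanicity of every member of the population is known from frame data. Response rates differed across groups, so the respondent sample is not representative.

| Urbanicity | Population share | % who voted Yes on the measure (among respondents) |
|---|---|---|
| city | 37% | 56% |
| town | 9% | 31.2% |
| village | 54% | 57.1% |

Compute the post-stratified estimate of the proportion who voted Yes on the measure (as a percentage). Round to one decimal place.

54.4%

Each cell contributes population-share × respondent value:
  city: 0.37 × 56 = 20.72
  town: 0.09 × 31.2 = 2.808
  village: 0.54 × 57.1 = 30.834
Post-stratified estimate = 54.362 → 54.4%.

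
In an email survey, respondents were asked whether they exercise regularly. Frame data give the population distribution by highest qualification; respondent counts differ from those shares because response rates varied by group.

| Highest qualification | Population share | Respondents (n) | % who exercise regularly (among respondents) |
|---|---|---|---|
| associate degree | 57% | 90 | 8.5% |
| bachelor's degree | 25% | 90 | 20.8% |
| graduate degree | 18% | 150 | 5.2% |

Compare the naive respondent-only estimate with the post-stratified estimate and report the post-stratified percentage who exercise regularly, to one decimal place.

Unadjusted (pooled respondent) estimate weights by respondent counts:
  (90/330)×8.5 + (90/330)×20.8 + (150/330)×5.2 = 10.3545%
Reweighting by population highest qualification shares:
  0.57×8.5 + 0.25×20.8 + 0.18×5.2 = 10.981%

11.0%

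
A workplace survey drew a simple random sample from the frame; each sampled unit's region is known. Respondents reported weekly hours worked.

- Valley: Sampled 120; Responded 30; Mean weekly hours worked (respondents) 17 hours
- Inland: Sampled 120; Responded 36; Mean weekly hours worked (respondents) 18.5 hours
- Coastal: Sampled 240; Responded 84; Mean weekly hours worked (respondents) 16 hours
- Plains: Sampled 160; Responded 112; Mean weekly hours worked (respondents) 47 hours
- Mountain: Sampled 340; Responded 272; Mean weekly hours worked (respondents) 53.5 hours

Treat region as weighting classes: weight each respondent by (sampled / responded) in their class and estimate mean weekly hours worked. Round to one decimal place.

34.5

Response rates by class: Valley 30/120 = 25%, Inland 36/120 = 30%, Coastal 84/240 = 35%, Plains 112/160 = 70%, Mountain 272/340 = 80%.
Each respondent's weight = sampled/responded in their class; summing within a class gives n_sampled, so:
  Valley: 120 × 17 = 2040
  Inland: 120 × 18.5 = 2220
  Coastal: 240 × 16 = 3840
  Plains: 160 × 47 = 7520
  Mountain: 340 × 53.5 = 18,190
Adjusted estimate = 33,810 / 980 = 34.5 → 34.5.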